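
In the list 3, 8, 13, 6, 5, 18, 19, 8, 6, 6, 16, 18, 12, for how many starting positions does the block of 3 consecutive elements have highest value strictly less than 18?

5

[3, 8, 13] → max 13  < 18 ✓
[8, 13, 6] → max 13  < 18 ✓
[13, 6, 5] → max 13  < 18 ✓
[6, 5, 18] → max 18
[5, 18, 19] → max 19
[18, 19, 8] → max 19
[19, 8, 6] → max 19
[8, 6, 6] → max 8  < 18 ✓
[6, 6, 16] → max 16  < 18 ✓
[6, 16, 18] → max 18
[16, 18, 12] → max 18
5 windows satisfy the condition.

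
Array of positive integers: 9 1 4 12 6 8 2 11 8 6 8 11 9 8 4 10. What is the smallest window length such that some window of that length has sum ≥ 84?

11

add 9: running sum 9 < 84
add 1: running sum 10 < 84
add 4: running sum 14 < 84
add 12: running sum 26 < 84
add 6: running sum 32 < 84
add 8: running sum 40 < 84
add 2: running sum 42 < 84
add 11: running sum 53 < 84
add 8: running sum 61 < 84
add 6: running sum 67 < 84
add 8: running sum 75 < 84
add 11: shortest ending here [9, 1, 4, 12, 6, 8, 2, 11, 8, 6, 8, 11] sum 86, len 12
add 9: shortest ending here [4, 12, 6, 8, 2, 11, 8, 6, 8, 11, 9] sum 85, len 11
add 8: shortest ending here [12, 6, 8, 2, 11, 8, 6, 8, 11, 9, 8] sum 89, len 11
add 4: shortest ending here [12, 6, 8, 2, 11, 8, 6, 8, 11, 9, 8, 4] sum 93, len 12
add 10: shortest ending here [8, 2, 11, 8, 6, 8, 11, 9, 8, 4, 10] sum 85, len 11
Shortest qualifying length: 11.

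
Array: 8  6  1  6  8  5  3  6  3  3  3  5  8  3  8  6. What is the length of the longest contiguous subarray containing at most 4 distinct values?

add 8: window [8] (1 distinct), len 1
add 6: window [8, 6] (2 distinct), len 2
add 1: window [8, 6, 1] (3 distinct), len 3
add 6: window [8, 6, 1, 6] (3 distinct), len 4
add 8: window [8, 6, 1, 6, 8] (3 distinct), len 5
add 5: window [8, 6, 1, 6, 8, 5] (4 distinct), len 6
add 3: window [6, 8, 5, 3] (4 distinct), len 4
add 6: window [6, 8, 5, 3, 6] (4 distinct), len 5
add 3: window [6, 8, 5, 3, 6, 3] (4 distinct), len 6
add 3: window [6, 8, 5, 3, 6, 3, 3] (4 distinct), len 7
add 3: window [6, 8, 5, 3, 6, 3, 3, 3] (4 distinct), len 8
add 5: window [6, 8, 5, 3, 6, 3, 3, 3, 5] (4 distinct), len 9
add 8: window [6, 8, 5, 3, 6, 3, 3, 3, 5, 8] (4 distinct), len 10
add 3: window [6, 8, 5, 3, 6, 3, 3, 3, 5, 8, 3] (4 distinct), len 11
add 8: window [6, 8, 5, 3, 6, 3, 3, 3, 5, 8, 3, 8] (4 distinct), len 12
add 6: window [6, 8, 5, 3, 6, 3, 3, 3, 5, 8, 3, 8, 6] (4 distinct), len 13
Longest length with ≤4 distinct: 13.

13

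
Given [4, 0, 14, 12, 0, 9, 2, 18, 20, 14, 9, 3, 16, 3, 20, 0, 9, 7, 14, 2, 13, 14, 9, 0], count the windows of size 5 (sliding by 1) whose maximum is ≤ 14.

8

4 0 14 12 0 → max 14  ≤ 14 ✓
0 14 12 0 9 → max 14  ≤ 14 ✓
14 12 0 9 2 → max 14  ≤ 14 ✓
12 0 9 2 18 → max 18
0 9 2 18 20 → max 20
9 2 18 20 14 → max 20
2 18 20 14 9 → max 20
18 20 14 9 3 → max 20
20 14 9 3 16 → max 20
14 9 3 16 3 → max 16
9 3 16 3 20 → max 20
3 16 3 20 0 → max 20
16 3 20 0 9 → max 20
3 20 0 9 7 → max 20
20 0 9 7 14 → max 20
0 9 7 14 2 → max 14  ≤ 14 ✓
9 7 14 2 13 → max 14  ≤ 14 ✓
7 14 2 13 14 → max 14  ≤ 14 ✓
14 2 13 14 9 → max 14  ≤ 14 ✓
2 13 14 9 0 → max 14  ≤ 14 ✓
8 windows satisfy the condition.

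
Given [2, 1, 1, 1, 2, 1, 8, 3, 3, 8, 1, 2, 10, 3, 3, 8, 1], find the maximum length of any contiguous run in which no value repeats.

add 2: [2] len 1
add 1: [2, 1] len 2
add 1 (repeat 1, move left end past it): [1] len 1
add 1 (repeat 1, move left end past it): [1] len 1
add 2: [1, 2] len 2
add 1 (repeat 1, move left end past it): [2, 1] len 2
add 8: [2, 1, 8] len 3
add 3: [2, 1, 8, 3] len 4
add 3 (repeat 3, move left end past it): [3] len 1
add 8: [3, 8] len 2
add 1: [3, 8, 1] len 3
add 2: [3, 8, 1, 2] len 4
add 10: [3, 8, 1, 2, 10] len 5
add 3 (repeat 3, move left end past it): [8, 1, 2, 10, 3] len 5
add 3 (repeat 3, move left end past it): [3] len 1
add 8: [3, 8] len 2
add 1: [3, 8, 1] len 3
Longest all-distinct length: 5.

5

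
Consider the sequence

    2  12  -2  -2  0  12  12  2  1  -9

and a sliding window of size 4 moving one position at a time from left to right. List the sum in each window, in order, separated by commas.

[2, 12, -2, -2] → sum 10
[12, -2, -2, 0] → sum 8
[-2, -2, 0, 12] → sum 8
[-2, 0, 12, 12] → sum 22
[0, 12, 12, 2] → sum 26
[12, 12, 2, 1] → sum 27
[12, 2, 1, -9] → sum 6

10, 8, 8, 22, 26, 27, 6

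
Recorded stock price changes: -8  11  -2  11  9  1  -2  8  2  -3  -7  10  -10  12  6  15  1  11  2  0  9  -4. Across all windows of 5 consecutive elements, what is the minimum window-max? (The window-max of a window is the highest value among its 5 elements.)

-8 11 -2 11 9 → max 11
11 -2 11 9 1 → max 11
-2 11 9 1 -2 → max 11
11 9 1 -2 8 → max 11
9 1 -2 8 2 → max 9
1 -2 8 2 -3 → max 8
-2 8 2 -3 -7 → max 8
8 2 -3 -7 10 → max 10
2 -3 -7 10 -10 → max 10
-3 -7 10 -10 12 → max 12
-7 10 -10 12 6 → max 12
10 -10 12 6 15 → max 15
-10 12 6 15 1 → max 15
12 6 15 1 11 → max 15
6 15 1 11 2 → max 15
15 1 11 2 0 → max 15
1 11 2 0 9 → max 11
11 2 0 9 -4 → max 11
Minimum of these is 8.

8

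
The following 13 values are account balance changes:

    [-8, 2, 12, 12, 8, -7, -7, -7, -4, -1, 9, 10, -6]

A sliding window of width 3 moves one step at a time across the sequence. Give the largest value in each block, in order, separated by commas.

Sliding a size-3 window across the 13 values:
(-8, 2, 12) → max 12
(2, 12, 12) → max 12
(12, 12, 8) → max 12
(12, 8, -7) → max 12
(8, -7, -7) → max 8
(-7, -7, -7) → max -7
(-7, -7, -4) → max -4
(-7, -4, -1) → max -1
(-4, -1, 9) → max 9
(-1, 9, 10) → max 10
(9, 10, -6) → max 10

12, 12, 12, 12, 8, -7, -4, -1, 9, 10, 10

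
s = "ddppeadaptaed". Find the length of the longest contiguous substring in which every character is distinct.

5

add d: [d] len 1
add d (repeat d, move left end past it): [d] len 1
add p: [d, p] len 2
add p (repeat p, move left end past it): [p] len 1
add e: [p, e] len 2
add a: [p, e, a] len 3
add d: [p, e, a, d] len 4
add a (repeat a, move left end past it): [d, a] len 2
add p: [d, a, p] len 3
add t: [d, a, p, t] len 4
add a (repeat a, move left end past it): [p, t, a] len 3
add e: [p, t, a, e] len 4
add d: [p, t, a, e, d] len 5
Longest all-distinct length: 5.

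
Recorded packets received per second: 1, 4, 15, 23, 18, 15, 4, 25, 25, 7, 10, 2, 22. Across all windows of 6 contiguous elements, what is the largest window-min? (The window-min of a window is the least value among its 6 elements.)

Each size-6 window and its min:
(1, 4, 15, 23, 18, 15) → min 1
(4, 15, 23, 18, 15, 4) → min 4
(15, 23, 18, 15, 4, 25) → min 4
(23, 18, 15, 4, 25, 25) → min 4
(18, 15, 4, 25, 25, 7) → min 4
(15, 4, 25, 25, 7, 10) → min 4
(4, 25, 25, 7, 10, 2) → min 2
(25, 25, 7, 10, 2, 22) → min 2
Largest of these is 4.

4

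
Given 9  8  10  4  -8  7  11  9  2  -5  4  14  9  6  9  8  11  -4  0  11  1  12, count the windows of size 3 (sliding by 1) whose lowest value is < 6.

(9, 8, 10) → min 8
(8, 10, 4) → min 4  < 6 ✓
(10, 4, -8) → min -8  < 6 ✓
(4, -8, 7) → min -8  < 6 ✓
(-8, 7, 11) → min -8  < 6 ✓
(7, 11, 9) → min 7
(11, 9, 2) → min 2  < 6 ✓
(9, 2, -5) → min -5  < 6 ✓
(2, -5, 4) → min -5  < 6 ✓
(-5, 4, 14) → min -5  < 6 ✓
(4, 14, 9) → min 4  < 6 ✓
(14, 9, 6) → min 6
(9, 6, 9) → min 6
(6, 9, 8) → min 6
(9, 8, 11) → min 8
(8, 11, -4) → min -4  < 6 ✓
(11, -4, 0) → min -4  < 6 ✓
(-4, 0, 11) → min -4  < 6 ✓
(0, 11, 1) → min 0  < 6 ✓
(11, 1, 12) → min 1  < 6 ✓
14 windows satisfy the condition.

14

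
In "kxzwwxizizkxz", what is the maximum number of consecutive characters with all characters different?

4

[k] len 1
[k, x] len 2
[k, x, z] len 3
[k, x, z, w] len 4
[w] len 1
[w, x] len 2
[w, x, i] len 3
[w, x, i, z] len 4
[z, i] len 2
[i, z] len 2
[i, z, k] len 3
[i, z, k, x] len 4
[k, x, z] len 3
Longest all-distinct length: 4.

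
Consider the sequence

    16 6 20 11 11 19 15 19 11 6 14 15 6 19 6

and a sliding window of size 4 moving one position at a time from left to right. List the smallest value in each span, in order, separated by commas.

6, 6, 11, 11, 11, 11, 6, 6, 6, 6, 6, 6

Sliding a size-4 window across the 15 values:
(16, 6, 20, 11) → min 6
(6, 20, 11, 11) → min 6
(20, 11, 11, 19) → min 11
(11, 11, 19, 15) → min 11
(11, 19, 15, 19) → min 11
(19, 15, 19, 11) → min 11
(15, 19, 11, 6) → min 6
(19, 11, 6, 14) → min 6
(11, 6, 14, 15) → min 6
(6, 14, 15, 6) → min 6
(14, 15, 6, 19) → min 6
(15, 6, 19, 6) → min 6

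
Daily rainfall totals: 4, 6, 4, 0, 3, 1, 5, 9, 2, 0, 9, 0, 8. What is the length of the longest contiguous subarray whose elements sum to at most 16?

5

→ 4: sum 4, len 1
→ 6: sum 10, len 2
→ 4: sum 14, len 3
→ 0: sum 14, len 4
→ 3 (dropped 4): sum 13, len 4
→ 1: sum 14, len 5
→ 5 (dropped 6): sum 13, len 5
→ 9 (dropped 4, 0, 3): sum 15, len 3
→ 2 (dropped 1): sum 16, len 3
→ 0: sum 16, len 4
→ 9 (dropped 5, 9): sum 11, len 3
→ 0: sum 11, len 4
→ 8 (dropped 2, 0, 9): sum 8, len 2
Longest length seen: 5.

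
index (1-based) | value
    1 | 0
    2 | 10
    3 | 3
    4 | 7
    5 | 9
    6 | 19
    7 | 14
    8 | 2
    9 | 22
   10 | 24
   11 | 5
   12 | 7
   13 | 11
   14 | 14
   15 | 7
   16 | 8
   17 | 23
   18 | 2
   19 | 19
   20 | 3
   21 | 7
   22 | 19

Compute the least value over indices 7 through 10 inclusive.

Elements at indices 7..10: 14, 2, 22, 24
min(14, 2, 22, 24) = 2

2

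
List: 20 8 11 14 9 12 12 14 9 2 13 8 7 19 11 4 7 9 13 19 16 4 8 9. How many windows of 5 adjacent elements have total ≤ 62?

19

[20, 8, 11, 14, 9] → sum 62  ≤ 62 ✓
[8, 11, 14, 9, 12] → sum 54  ≤ 62 ✓
[11, 14, 9, 12, 12] → sum 58  ≤ 62 ✓
[14, 9, 12, 12, 14] → sum 61  ≤ 62 ✓
[9, 12, 12, 14, 9] → sum 56  ≤ 62 ✓
[12, 12, 14, 9, 2] → sum 49  ≤ 62 ✓
[12, 14, 9, 2, 13] → sum 50  ≤ 62 ✓
[14, 9, 2, 13, 8] → sum 46  ≤ 62 ✓
[9, 2, 13, 8, 7] → sum 39  ≤ 62 ✓
[2, 13, 8, 7, 19] → sum 49  ≤ 62 ✓
[13, 8, 7, 19, 11] → sum 58  ≤ 62 ✓
[8, 7, 19, 11, 4] → sum 49  ≤ 62 ✓
[7, 19, 11, 4, 7] → sum 48  ≤ 62 ✓
[19, 11, 4, 7, 9] → sum 50  ≤ 62 ✓
[11, 4, 7, 9, 13] → sum 44  ≤ 62 ✓
[4, 7, 9, 13, 19] → sum 52  ≤ 62 ✓
[7, 9, 13, 19, 16] → sum 64
[9, 13, 19, 16, 4] → sum 61  ≤ 62 ✓
[13, 19, 16, 4, 8] → sum 60  ≤ 62 ✓
[19, 16, 4, 8, 9] → sum 56  ≤ 62 ✓
19 windows satisfy the condition.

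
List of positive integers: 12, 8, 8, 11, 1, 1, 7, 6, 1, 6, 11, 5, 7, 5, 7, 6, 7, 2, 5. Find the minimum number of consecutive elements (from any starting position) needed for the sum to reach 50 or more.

8

add 12: running sum 12 < 50
add 8: running sum 20 < 50
add 8: running sum 28 < 50
add 11: running sum 39 < 50
add 1: running sum 40 < 50
add 1: running sum 41 < 50
add 7: running sum 48 < 50
end 7: [12, 8, 8, 11, 1, 1, 7, 6] sum 54, len 8
end 8: [12, 8, 8, 11, 1, 1, 7, 6, 1] sum 55, len 9
end 9: [12, 8, 8, 11, 1, 1, 7, 6, 1, 6] sum 61, len 10
end 10: [8, 11, 1, 1, 7, 6, 1, 6, 11] sum 52, len 9
end 11: [8, 11, 1, 1, 7, 6, 1, 6, 11, 5] sum 57, len 10
end 12: [11, 1, 1, 7, 6, 1, 6, 11, 5, 7] sum 56, len 10
end 13: [1, 1, 7, 6, 1, 6, 11, 5, 7, 5] sum 50, len 10
end 14: [7, 6, 1, 6, 11, 5, 7, 5, 7] sum 55, len 9
end 15: [6, 1, 6, 11, 5, 7, 5, 7, 6] sum 54, len 9
end 16: [6, 11, 5, 7, 5, 7, 6, 7] sum 54, len 8
end 17: [11, 5, 7, 5, 7, 6, 7, 2] sum 50, len 8
end 18: [11, 5, 7, 5, 7, 6, 7, 2, 5] sum 55, len 9
Shortest qualifying length: 8.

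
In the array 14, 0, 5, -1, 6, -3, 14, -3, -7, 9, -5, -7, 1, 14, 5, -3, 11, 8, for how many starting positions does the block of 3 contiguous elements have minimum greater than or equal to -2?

[14, 0, 5] → min 0  ≥ -2 ✓
[0, 5, -1] → min -1  ≥ -2 ✓
[5, -1, 6] → min -1  ≥ -2 ✓
[-1, 6, -3] → min -3
[6, -3, 14] → min -3
[-3, 14, -3] → min -3
[14, -3, -7] → min -7
[-3, -7, 9] → min -7
[-7, 9, -5] → min -7
[9, -5, -7] → min -7
[-5, -7, 1] → min -7
[-7, 1, 14] → min -7
[1, 14, 5] → min 1  ≥ -2 ✓
[14, 5, -3] → min -3
[5, -3, 11] → min -3
[-3, 11, 8] → min -3
4 windows satisfy the condition.

4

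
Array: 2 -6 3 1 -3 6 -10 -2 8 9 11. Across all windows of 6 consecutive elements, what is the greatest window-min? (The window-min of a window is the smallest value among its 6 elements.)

(2, -6, 3, 1, -3, 6) → min -6
(-6, 3, 1, -3, 6, -10) → min -10
(3, 1, -3, 6, -10, -2) → min -10
(1, -3, 6, -10, -2, 8) → min -10
(-3, 6, -10, -2, 8, 9) → min -10
(6, -10, -2, 8, 9, 11) → min -10
Greatest of these is -6.

-6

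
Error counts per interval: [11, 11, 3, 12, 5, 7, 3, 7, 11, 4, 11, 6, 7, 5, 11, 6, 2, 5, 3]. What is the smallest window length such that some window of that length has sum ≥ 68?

add 11: running sum 11 < 68
add 11: running sum 22 < 68
add 3: running sum 25 < 68
add 12: running sum 37 < 68
add 5: running sum 42 < 68
add 7: running sum 49 < 68
add 3: running sum 52 < 68
add 7: running sum 59 < 68
add 11: shortest ending here [11, 11, 3, 12, 5, 7, 3, 7, 11] sum 70, len 9
add 4: shortest ending here [11, 11, 3, 12, 5, 7, 3, 7, 11, 4] sum 74, len 10
add 11: shortest ending here [11, 3, 12, 5, 7, 3, 7, 11, 4, 11] sum 74, len 10
add 6: shortest ending here [3, 12, 5, 7, 3, 7, 11, 4, 11, 6] sum 69, len 10
add 7: shortest ending here [12, 5, 7, 3, 7, 11, 4, 11, 6, 7] sum 73, len 10
add 5: shortest ending here [12, 5, 7, 3, 7, 11, 4, 11, 6, 7, 5] sum 78, len 11
add 11: shortest ending here [7, 3, 7, 11, 4, 11, 6, 7, 5, 11] sum 72, len 10
add 6: shortest ending here [7, 11, 4, 11, 6, 7, 5, 11, 6] sum 68, len 9
add 2: shortest ending here [7, 11, 4, 11, 6, 7, 5, 11, 6, 2] sum 70, len 10
add 5: shortest ending here [11, 4, 11, 6, 7, 5, 11, 6, 2, 5] sum 68, len 10
add 3: shortest ending here [11, 4, 11, 6, 7, 5, 11, 6, 2, 5, 3] sum 71, len 11
Shortest qualifying length: 9.

9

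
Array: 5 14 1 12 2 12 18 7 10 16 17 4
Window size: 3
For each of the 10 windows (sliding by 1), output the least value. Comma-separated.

1, 1, 1, 2, 2, 7, 7, 7, 10, 4

5 14 1 → min 1
14 1 12 → min 1
1 12 2 → min 1
12 2 12 → min 2
2 12 18 → min 2
12 18 7 → min 7
18 7 10 → min 7
7 10 16 → min 7
10 16 17 → min 10
16 17 4 → min 4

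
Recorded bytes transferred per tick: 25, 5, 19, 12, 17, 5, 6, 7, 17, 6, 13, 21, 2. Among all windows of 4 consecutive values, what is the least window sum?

(25, 5, 19, 12) → sum 61
(5, 19, 12, 17) → sum 53
(19, 12, 17, 5) → sum 53
(12, 17, 5, 6) → sum 40
(17, 5, 6, 7) → sum 35
(5, 6, 7, 17) → sum 35
(6, 7, 17, 6) → sum 36
(7, 17, 6, 13) → sum 43
(17, 6, 13, 21) → sum 57
(6, 13, 21, 2) → sum 42
Least of these is 35.

35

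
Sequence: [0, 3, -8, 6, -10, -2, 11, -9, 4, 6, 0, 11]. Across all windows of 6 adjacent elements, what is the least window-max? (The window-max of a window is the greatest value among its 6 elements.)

6

Window maxs for each of the 7 positions:
(0, 3, -8, 6, -10, -2) → max 6
(3, -8, 6, -10, -2, 11) → max 11
(-8, 6, -10, -2, 11, -9) → max 11
(6, -10, -2, 11, -9, 4) → max 11
(-10, -2, 11, -9, 4, 6) → max 11
(-2, 11, -9, 4, 6, 0) → max 11
(11, -9, 4, 6, 0, 11) → max 11
Least of these is 6.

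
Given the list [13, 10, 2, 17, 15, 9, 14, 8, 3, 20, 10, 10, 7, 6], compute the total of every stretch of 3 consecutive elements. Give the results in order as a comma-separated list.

25, 29, 34, 41, 38, 31, 25, 31, 33, 40, 27, 23

Sliding a size-3 window across the 14 values:
13 10 2 → sum 25
10 2 17 → sum 29
2 17 15 → sum 34
17 15 9 → sum 41
15 9 14 → sum 38
9 14 8 → sum 31
14 8 3 → sum 25
8 3 20 → sum 31
3 20 10 → sum 33
20 10 10 → sum 40
10 10 7 → sum 27
10 7 6 → sum 23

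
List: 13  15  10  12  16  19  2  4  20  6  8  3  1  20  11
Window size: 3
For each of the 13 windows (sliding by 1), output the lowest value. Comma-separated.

10, 10, 10, 12, 2, 2, 2, 4, 6, 3, 1, 1, 1

(13, 15, 10) → min 10
(15, 10, 12) → min 10
(10, 12, 16) → min 10
(12, 16, 19) → min 12
(16, 19, 2) → min 2
(19, 2, 4) → min 2
(2, 4, 20) → min 2
(4, 20, 6) → min 4
(20, 6, 8) → min 6
(6, 8, 3) → min 3
(8, 3, 1) → min 1
(3, 1, 20) → min 1
(1, 20, 11) → min 1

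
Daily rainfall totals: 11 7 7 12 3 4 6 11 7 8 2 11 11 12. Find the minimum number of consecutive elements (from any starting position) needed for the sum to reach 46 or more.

6

add 11: running sum 11 < 46
add 7: running sum 18 < 46
add 7: running sum 25 < 46
add 12: running sum 37 < 46
add 3: running sum 40 < 46
add 4: running sum 44 < 46
add 6: shortest ending here [11, 7, 7, 12, 3, 4, 6] sum 50, len 7
add 11: shortest ending here [7, 7, 12, 3, 4, 6, 11] sum 50, len 7
add 7: shortest ending here [7, 12, 3, 4, 6, 11, 7] sum 50, len 7
add 8: shortest ending here [12, 3, 4, 6, 11, 7, 8] sum 51, len 7
add 2: shortest ending here [12, 3, 4, 6, 11, 7, 8, 2] sum 53, len 8
add 11: shortest ending here [4, 6, 11, 7, 8, 2, 11] sum 49, len 7
add 11: shortest ending here [11, 7, 8, 2, 11, 11] sum 50, len 6
add 12: shortest ending here [7, 8, 2, 11, 11, 12] sum 51, len 6
Shortest qualifying length: 6.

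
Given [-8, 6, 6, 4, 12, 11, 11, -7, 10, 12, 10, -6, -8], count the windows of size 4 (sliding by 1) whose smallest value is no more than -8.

-8 6 6 4 → min -8  ≤ -8 ✓
6 6 4 12 → min 4
6 4 12 11 → min 4
4 12 11 11 → min 4
12 11 11 -7 → min -7
11 11 -7 10 → min -7
11 -7 10 12 → min -7
-7 10 12 10 → min -7
10 12 10 -6 → min -6
12 10 -6 -8 → min -8  ≤ -8 ✓
2 windows satisfy the condition.

2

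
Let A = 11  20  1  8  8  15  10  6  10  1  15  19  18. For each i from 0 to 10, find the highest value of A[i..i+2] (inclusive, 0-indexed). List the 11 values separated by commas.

[11, 20, 1] → max 20
[20, 1, 8] → max 20
[1, 8, 8] → max 8
[8, 8, 15] → max 15
[8, 15, 10] → max 15
[15, 10, 6] → max 15
[10, 6, 10] → max 10
[6, 10, 1] → max 10
[10, 1, 15] → max 15
[1, 15, 19] → max 19
[15, 19, 18] → max 19

20, 20, 8, 15, 15, 15, 10, 10, 15, 19, 19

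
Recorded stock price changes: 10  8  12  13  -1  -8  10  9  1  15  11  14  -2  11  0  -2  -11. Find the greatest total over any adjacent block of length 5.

50

Each size-5 window and its sum:
10 8 12 13 -1 → sum 42
8 12 13 -1 -8 → sum 24
12 13 -1 -8 10 → sum 26
13 -1 -8 10 9 → sum 23
-1 -8 10 9 1 → sum 11
-8 10 9 1 15 → sum 27
10 9 1 15 11 → sum 46
9 1 15 11 14 → sum 50
1 15 11 14 -2 → sum 39
15 11 14 -2 11 → sum 49
11 14 -2 11 0 → sum 34
14 -2 11 0 -2 → sum 21
-2 11 0 -2 -11 → sum -4
Greatest of these is 50.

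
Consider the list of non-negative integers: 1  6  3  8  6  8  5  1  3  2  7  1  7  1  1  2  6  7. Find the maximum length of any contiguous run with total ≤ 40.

11

Extend to the right; shrink from the left whenever the sum exceeds 40:
[1] sum 1 len 1
[1, 6] sum 7 len 2
[1, 6, 3] sum 10 len 3
[1, 6, 3, 8] sum 18 len 4
[1, 6, 3, 8, 6] sum 24 len 5
[1, 6, 3, 8, 6, 8] sum 32 len 6
[1, 6, 3, 8, 6, 8, 5] sum 37 len 7
[1, 6, 3, 8, 6, 8, 5, 1] sum 38 len 8
[6, 3, 8, 6, 8, 5, 1, 3] sum 40 len 8
[3, 8, 6, 8, 5, 1, 3, 2] sum 36 len 8
[8, 6, 8, 5, 1, 3, 2, 7] sum 40 len 8
[6, 8, 5, 1, 3, 2, 7, 1] sum 33 len 8
[6, 8, 5, 1, 3, 2, 7, 1, 7] sum 40 len 9
[8, 5, 1, 3, 2, 7, 1, 7, 1] sum 35 len 9
[8, 5, 1, 3, 2, 7, 1, 7, 1, 1] sum 36 len 10
[8, 5, 1, 3, 2, 7, 1, 7, 1, 1, 2] sum 38 len 11
[5, 1, 3, 2, 7, 1, 7, 1, 1, 2, 6] sum 36 len 11
[1, 3, 2, 7, 1, 7, 1, 1, 2, 6, 7] sum 38 len 11
Longest length seen: 11.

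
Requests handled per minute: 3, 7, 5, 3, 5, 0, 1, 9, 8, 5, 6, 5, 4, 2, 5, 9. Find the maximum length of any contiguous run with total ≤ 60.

[3] sum 3 len 1
[3, 7] sum 10 len 2
[3, 7, 5] sum 15 len 3
[3, 7, 5, 3] sum 18 len 4
[3, 7, 5, 3, 5] sum 23 len 5
[3, 7, 5, 3, 5, 0] sum 23 len 6
[3, 7, 5, 3, 5, 0, 1] sum 24 len 7
[3, 7, 5, 3, 5, 0, 1, 9] sum 33 len 8
[3, 7, 5, 3, 5, 0, 1, 9, 8] sum 41 len 9
[3, 7, 5, 3, 5, 0, 1, 9, 8, 5] sum 46 len 10
[3, 7, 5, 3, 5, 0, 1, 9, 8, 5, 6] sum 52 len 11
[3, 7, 5, 3, 5, 0, 1, 9, 8, 5, 6, 5] sum 57 len 12
[7, 5, 3, 5, 0, 1, 9, 8, 5, 6, 5, 4] sum 58 len 12
[7, 5, 3, 5, 0, 1, 9, 8, 5, 6, 5, 4, 2] sum 60 len 13
[5, 3, 5, 0, 1, 9, 8, 5, 6, 5, 4, 2, 5] sum 58 len 13
[5, 0, 1, 9, 8, 5, 6, 5, 4, 2, 5, 9] sum 59 len 12
Longest length seen: 13.

13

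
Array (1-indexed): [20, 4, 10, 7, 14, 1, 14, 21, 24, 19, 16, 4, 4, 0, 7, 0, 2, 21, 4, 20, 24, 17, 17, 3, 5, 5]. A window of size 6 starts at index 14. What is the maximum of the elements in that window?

Elements at indices 14..19: 0, 7, 0, 2, 21, 4
max(0, 7, 0, 2, 21, 4) = 21

21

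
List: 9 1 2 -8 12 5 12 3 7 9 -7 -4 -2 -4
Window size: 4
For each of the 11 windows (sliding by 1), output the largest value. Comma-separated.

Sliding a size-4 window across the 14 values:
(9, 1, 2, -8) → max 9
(1, 2, -8, 12) → max 12
(2, -8, 12, 5) → max 12
(-8, 12, 5, 12) → max 12
(12, 5, 12, 3) → max 12
(5, 12, 3, 7) → max 12
(12, 3, 7, 9) → max 12
(3, 7, 9, -7) → max 9
(7, 9, -7, -4) → max 9
(9, -7, -4, -2) → max 9
(-7, -4, -2, -4) → max -2

9, 12, 12, 12, 12, 12, 12, 9, 9, 9, -2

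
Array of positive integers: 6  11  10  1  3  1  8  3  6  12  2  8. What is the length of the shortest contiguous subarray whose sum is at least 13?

2

Extend right; whenever the sum reaches 13, record the length and shrink from the left:
add 6: running sum 6 < 13
end 1: [6, 11] sum 17, len 2
end 2: [11, 10] sum 21, len 2
end 3: [11, 10, 1] sum 22, len 3
end 4: [10, 1, 3] sum 14, len 3
end 5: [10, 1, 3, 1] sum 15, len 4
end 6: [1, 3, 1, 8] sum 13, len 4
end 7: [3, 1, 8, 3] sum 15, len 4
end 8: [8, 3, 6] sum 17, len 3
end 9: [6, 12] sum 18, len 2
end 10: [12, 2] sum 14, len 2
end 11: [12, 2, 8] sum 22, len 3
Shortest qualifying length: 2.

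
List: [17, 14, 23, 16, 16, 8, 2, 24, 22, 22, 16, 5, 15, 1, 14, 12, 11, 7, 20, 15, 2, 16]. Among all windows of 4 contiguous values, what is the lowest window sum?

35

17 14 23 16 → sum 70
14 23 16 16 → sum 69
23 16 16 8 → sum 63
16 16 8 2 → sum 42
16 8 2 24 → sum 50
8 2 24 22 → sum 56
2 24 22 22 → sum 70
24 22 22 16 → sum 84
22 22 16 5 → sum 65
22 16 5 15 → sum 58
16 5 15 1 → sum 37
5 15 1 14 → sum 35
15 1 14 12 → sum 42
1 14 12 11 → sum 38
14 12 11 7 → sum 44
12 11 7 20 → sum 50
11 7 20 15 → sum 53
7 20 15 2 → sum 44
20 15 2 16 → sum 53
Lowest of these is 35.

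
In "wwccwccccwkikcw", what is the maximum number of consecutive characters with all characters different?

4

[w] len 1
[w] len 1
[w, c] len 2
[c] len 1
[c, w] len 2
[w, c] len 2
[c] len 1
[c] len 1
[c] len 1
[c, w] len 2
[c, w, k] len 3
[c, w, k, i] len 4
[i, k] len 2
[i, k, c] len 3
[i, k, c, w] len 4
Longest all-distinct length: 4.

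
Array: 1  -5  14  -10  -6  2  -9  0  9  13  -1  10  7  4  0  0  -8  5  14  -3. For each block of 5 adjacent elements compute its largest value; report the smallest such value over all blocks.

1 -5 14 -10 -6 → max 14
-5 14 -10 -6 2 → max 14
14 -10 -6 2 -9 → max 14
-10 -6 2 -9 0 → max 2
-6 2 -9 0 9 → max 9
2 -9 0 9 13 → max 13
-9 0 9 13 -1 → max 13
0 9 13 -1 10 → max 13
9 13 -1 10 7 → max 13
13 -1 10 7 4 → max 13
-1 10 7 4 0 → max 10
10 7 4 0 0 → max 10
7 4 0 0 -8 → max 7
4 0 0 -8 5 → max 5
0 0 -8 5 14 → max 14
0 -8 5 14 -3 → max 14
Smallest of these is 2.

2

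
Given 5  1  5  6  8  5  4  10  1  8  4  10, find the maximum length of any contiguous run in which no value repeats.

add 5: [5] len 1
add 1: [5, 1] len 2
add 5 (repeat 5, move left end past it): [1, 5] len 2
add 6: [1, 5, 6] len 3
add 8: [1, 5, 6, 8] len 4
add 5 (repeat 5, move left end past it): [6, 8, 5] len 3
add 4: [6, 8, 5, 4] len 4
add 10: [6, 8, 5, 4, 10] len 5
add 1: [6, 8, 5, 4, 10, 1] len 6
add 8 (repeat 8, move left end past it): [5, 4, 10, 1, 8] len 5
add 4 (repeat 4, move left end past it): [10, 1, 8, 4] len 4
add 10 (repeat 10, move left end past it): [1, 8, 4, 10] len 4
Longest all-distinct length: 6.

6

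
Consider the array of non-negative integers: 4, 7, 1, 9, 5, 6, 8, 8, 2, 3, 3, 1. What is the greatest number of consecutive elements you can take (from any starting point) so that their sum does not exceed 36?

Extend to the right; shrink from the left whenever the sum exceeds 36:
[4] sum 4 len 1
[4, 7] sum 11 len 2
[4, 7, 1] sum 12 len 3
[4, 7, 1, 9] sum 21 len 4
[4, 7, 1, 9, 5] sum 26 len 5
[4, 7, 1, 9, 5, 6] sum 32 len 6
[7, 1, 9, 5, 6, 8] sum 36 len 6
[9, 5, 6, 8, 8] sum 36 len 5
[5, 6, 8, 8, 2] sum 29 len 5
[5, 6, 8, 8, 2, 3] sum 32 len 6
[5, 6, 8, 8, 2, 3, 3] sum 35 len 7
[5, 6, 8, 8, 2, 3, 3, 1] sum 36 len 8
Longest length seen: 8.

8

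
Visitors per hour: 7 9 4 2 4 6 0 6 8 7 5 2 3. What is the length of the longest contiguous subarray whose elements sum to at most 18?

Extend to the right; shrink from the left whenever the sum exceeds 18:
[7] sum 7 len 1
[7, 9] sum 16 len 2
[9, 4] sum 13 len 2
[9, 4, 2] sum 15 len 3
[4, 2, 4] sum 10 len 3
[4, 2, 4, 6] sum 16 len 4
[4, 2, 4, 6, 0] sum 16 len 5
[2, 4, 6, 0, 6] sum 18 len 5
[0, 6, 8] sum 14 len 3
[8, 7] sum 15 len 2
[7, 5] sum 12 len 2
[7, 5, 2] sum 14 len 3
[7, 5, 2, 3] sum 17 len 4
Longest length seen: 5.

5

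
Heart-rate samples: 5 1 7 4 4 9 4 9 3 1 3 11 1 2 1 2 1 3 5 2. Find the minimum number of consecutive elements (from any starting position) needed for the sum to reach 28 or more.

add 5: running sum 5 < 28
add 1: running sum 6 < 28
add 7: running sum 13 < 28
add 4: running sum 17 < 28
add 4: running sum 21 < 28
end 5: [5, 1, 7, 4, 4, 9] sum 30, len 6
end 6: [7, 4, 4, 9, 4] sum 28, len 5
end 7: [4, 4, 9, 4, 9] sum 30, len 5
end 8: [4, 9, 4, 9, 3] sum 29, len 5
end 9: [4, 9, 4, 9, 3, 1] sum 30, len 6
end 10: [9, 4, 9, 3, 1, 3] sum 29, len 6
end 11: [4, 9, 3, 1, 3, 11] sum 31, len 6
end 12: [9, 3, 1, 3, 11, 1] sum 28, len 6
end 13: [9, 3, 1, 3, 11, 1, 2] sum 30, len 7
end 14: [9, 3, 1, 3, 11, 1, 2, 1] sum 31, len 8
end 15: [9, 3, 1, 3, 11, 1, 2, 1, 2] sum 33, len 9
end 16: [9, 3, 1, 3, 11, 1, 2, 1, 2, 1] sum 34, len 10
end 17: [3, 1, 3, 11, 1, 2, 1, 2, 1, 3] sum 28, len 10
end 18: [3, 11, 1, 2, 1, 2, 1, 3, 5] sum 29, len 9
end 19: [11, 1, 2, 1, 2, 1, 3, 5, 2] sum 28, len 9
Shortest qualifying length: 5.

5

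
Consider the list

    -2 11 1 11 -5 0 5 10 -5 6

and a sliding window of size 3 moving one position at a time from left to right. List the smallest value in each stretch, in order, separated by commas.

Sliding a size-3 window across the 10 values:
(-2, 11, 1) → min -2
(11, 1, 11) → min 1
(1, 11, -5) → min -5
(11, -5, 0) → min -5
(-5, 0, 5) → min -5
(0, 5, 10) → min 0
(5, 10, -5) → min -5
(10, -5, 6) → min -5

-2, 1, -5, -5, -5, 0, -5, -5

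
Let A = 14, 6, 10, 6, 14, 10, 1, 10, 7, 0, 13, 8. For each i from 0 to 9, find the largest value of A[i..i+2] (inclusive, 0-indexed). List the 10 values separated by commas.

14 6 10 → max 14
6 10 6 → max 10
10 6 14 → max 14
6 14 10 → max 14
14 10 1 → max 14
10 1 10 → max 10
1 10 7 → max 10
10 7 0 → max 10
7 0 13 → max 13
0 13 8 → max 13

14, 10, 14, 14, 14, 10, 10, 10, 13, 13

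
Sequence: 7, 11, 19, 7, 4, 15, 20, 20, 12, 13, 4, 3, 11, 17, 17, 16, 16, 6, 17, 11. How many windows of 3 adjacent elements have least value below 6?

7

(7, 11, 19) → min 7
(11, 19, 7) → min 7
(19, 7, 4) → min 4  < 6 ✓
(7, 4, 15) → min 4  < 6 ✓
(4, 15, 20) → min 4  < 6 ✓
(15, 20, 20) → min 15
(20, 20, 12) → min 12
(20, 12, 13) → min 12
(12, 13, 4) → min 4  < 6 ✓
(13, 4, 3) → min 3  < 6 ✓
(4, 3, 11) → min 3  < 6 ✓
(3, 11, 17) → min 3  < 6 ✓
(11, 17, 17) → min 11
(17, 17, 16) → min 16
(17, 16, 16) → min 16
(16, 16, 6) → min 6
(16, 6, 17) → min 6
(6, 17, 11) → min 6
7 windows satisfy the condition.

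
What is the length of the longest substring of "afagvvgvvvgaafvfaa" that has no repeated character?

4

add a: [a] len 1
add f: [a, f] len 2
add a (repeat a, move left end past it): [f, a] len 2
add g: [f, a, g] len 3
add v: [f, a, g, v] len 4
add v (repeat v, move left end past it): [v] len 1
add g: [v, g] len 2
add v (repeat v, move left end past it): [g, v] len 2
add v (repeat v, move left end past it): [v] len 1
add v (repeat v, move left end past it): [v] len 1
add g: [v, g] len 2
add a: [v, g, a] len 3
add a (repeat a, move left end past it): [a] len 1
add f: [a, f] len 2
add v: [a, f, v] len 3
add f (repeat f, move left end past it): [v, f] len 2
add a: [v, f, a] len 3
add a (repeat a, move left end past it): [a] len 1
Longest all-distinct length: 4.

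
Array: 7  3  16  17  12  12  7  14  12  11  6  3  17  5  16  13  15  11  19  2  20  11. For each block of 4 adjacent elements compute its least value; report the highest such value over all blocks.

12

[7, 3, 16, 17] → min 3
[3, 16, 17, 12] → min 3
[16, 17, 12, 12] → min 12
[17, 12, 12, 7] → min 7
[12, 12, 7, 14] → min 7
[12, 7, 14, 12] → min 7
[7, 14, 12, 11] → min 7
[14, 12, 11, 6] → min 6
[12, 11, 6, 3] → min 3
[11, 6, 3, 17] → min 3
[6, 3, 17, 5] → min 3
[3, 17, 5, 16] → min 3
[17, 5, 16, 13] → min 5
[5, 16, 13, 15] → min 5
[16, 13, 15, 11] → min 11
[13, 15, 11, 19] → min 11
[15, 11, 19, 2] → min 2
[11, 19, 2, 20] → min 2
[19, 2, 20, 11] → min 2
Highest of these is 12.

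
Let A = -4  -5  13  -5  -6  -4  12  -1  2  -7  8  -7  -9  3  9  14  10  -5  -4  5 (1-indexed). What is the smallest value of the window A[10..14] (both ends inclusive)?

Elements at indices 10..14: -7, 8, -7, -9, 3
min(-7, 8, -7, -9, 3) = -9

-9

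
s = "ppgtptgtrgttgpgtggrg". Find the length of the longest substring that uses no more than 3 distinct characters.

[p] 1 distinct, len 1
[p, p] 1 distinct, len 2
[p, p, g] 2 distinct, len 3
[p, p, g, t] 3 distinct, len 4
[p, p, g, t, p] 3 distinct, len 5
[p, p, g, t, p, t] 3 distinct, len 6
[p, p, g, t, p, t, g] 3 distinct, len 7
[p, p, g, t, p, t, g, t] 3 distinct, len 8
[t, g, t, r] 3 distinct, len 4
[t, g, t, r, g] 3 distinct, len 5
[t, g, t, r, g, t] 3 distinct, len 6
[t, g, t, r, g, t, t] 3 distinct, len 7
[t, g, t, r, g, t, t, g] 3 distinct, len 8
[g, t, t, g, p] 3 distinct, len 5
[g, t, t, g, p, g] 3 distinct, len 6
[g, t, t, g, p, g, t] 3 distinct, len 7
[g, t, t, g, p, g, t, g] 3 distinct, len 8
[g, t, t, g, p, g, t, g, g] 3 distinct, len 9
[g, t, g, g, r] 3 distinct, len 5
[g, t, g, g, r, g] 3 distinct, len 6
Longest length with ≤3 distinct: 9.

9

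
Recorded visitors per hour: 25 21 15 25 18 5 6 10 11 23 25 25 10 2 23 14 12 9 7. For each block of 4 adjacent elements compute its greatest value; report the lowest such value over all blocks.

[25, 21, 15, 25] → max 25
[21, 15, 25, 18] → max 25
[15, 25, 18, 5] → max 25
[25, 18, 5, 6] → max 25
[18, 5, 6, 10] → max 18
[5, 6, 10, 11] → max 11
[6, 10, 11, 23] → max 23
[10, 11, 23, 25] → max 25
[11, 23, 25, 25] → max 25
[23, 25, 25, 10] → max 25
[25, 25, 10, 2] → max 25
[25, 10, 2, 23] → max 25
[10, 2, 23, 14] → max 23
[2, 23, 14, 12] → max 23
[23, 14, 12, 9] → max 23
[14, 12, 9, 7] → max 14
Lowest of these is 11.

11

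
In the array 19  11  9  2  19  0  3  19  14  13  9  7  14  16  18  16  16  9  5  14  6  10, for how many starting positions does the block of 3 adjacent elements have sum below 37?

19 11 9 → sum 39
11 9 2 → sum 22  < 37 ✓
9 2 19 → sum 30  < 37 ✓
2 19 0 → sum 21  < 37 ✓
19 0 3 → sum 22  < 37 ✓
0 3 19 → sum 22  < 37 ✓
3 19 14 → sum 36  < 37 ✓
19 14 13 → sum 46
14 13 9 → sum 36  < 37 ✓
13 9 7 → sum 29  < 37 ✓
9 7 14 → sum 30  < 37 ✓
7 14 16 → sum 37
14 16 18 → sum 48
16 18 16 → sum 50
18 16 16 → sum 50
16 16 9 → sum 41
16 9 5 → sum 30  < 37 ✓
9 5 14 → sum 28  < 37 ✓
5 14 6 → sum 25  < 37 ✓
14 6 10 → sum 30  < 37 ✓
13 windows satisfy the condition.

13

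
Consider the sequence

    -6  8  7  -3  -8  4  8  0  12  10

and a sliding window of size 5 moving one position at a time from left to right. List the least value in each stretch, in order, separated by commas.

-8, -8, -8, -8, -8, 0

[-6, 8, 7, -3, -8] → min -8
[8, 7, -3, -8, 4] → min -8
[7, -3, -8, 4, 8] → min -8
[-3, -8, 4, 8, 0] → min -8
[-8, 4, 8, 0, 12] → min -8
[4, 8, 0, 12, 10] → min 0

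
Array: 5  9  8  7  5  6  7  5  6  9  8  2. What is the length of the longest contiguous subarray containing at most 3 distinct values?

6

add 5: window [5] (1 distinct), len 1
add 9: window [5, 9] (2 distinct), len 2
add 8: window [5, 9, 8] (3 distinct), len 3
add 7: window [9, 8, 7] (3 distinct), len 3
add 5: window [8, 7, 5] (3 distinct), len 3
add 6: window [7, 5, 6] (3 distinct), len 3
add 7: window [7, 5, 6, 7] (3 distinct), len 4
add 5: window [7, 5, 6, 7, 5] (3 distinct), len 5
add 6: window [7, 5, 6, 7, 5, 6] (3 distinct), len 6
add 9: window [5, 6, 9] (3 distinct), len 3
add 8: window [6, 9, 8] (3 distinct), len 3
add 2: window [9, 8, 2] (3 distinct), len 3
Longest length with ≤3 distinct: 6.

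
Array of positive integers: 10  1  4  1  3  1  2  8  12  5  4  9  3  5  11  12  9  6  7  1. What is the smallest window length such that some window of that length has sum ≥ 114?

add 10: running sum 10 < 114
add 1: running sum 11 < 114
add 4: running sum 15 < 114
add 1: running sum 16 < 114
add 3: running sum 19 < 114
add 1: running sum 20 < 114
add 2: running sum 22 < 114
add 8: running sum 30 < 114
add 12: running sum 42 < 114
add 5: running sum 47 < 114
add 4: running sum 51 < 114
add 9: running sum 60 < 114
add 3: running sum 63 < 114
add 5: running sum 68 < 114
add 11: running sum 79 < 114
add 12: running sum 91 < 114
add 9: running sum 100 < 114
add 6: running sum 106 < 114
add 7: running sum 113 < 114
end 19: [10, 1, 4, 1, 3, 1, 2, 8, 12, 5, 4, 9, 3, 5, 11, 12, 9, 6, 7, 1] sum 114, len 20
Shortest qualifying length: 20.

20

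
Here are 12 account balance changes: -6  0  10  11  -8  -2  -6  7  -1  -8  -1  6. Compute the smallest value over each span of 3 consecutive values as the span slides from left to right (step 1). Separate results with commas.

-6, 0, -8, -8, -8, -6, -6, -8, -8, -8

Sliding a size-3 window across the 12 values:
-6 0 10 → min -6
0 10 11 → min 0
10 11 -8 → min -8
11 -8 -2 → min -8
-8 -2 -6 → min -8
-2 -6 7 → min -6
-6 7 -1 → min -6
7 -1 -8 → min -8
-1 -8 -1 → min -8
-8 -1 6 → min -8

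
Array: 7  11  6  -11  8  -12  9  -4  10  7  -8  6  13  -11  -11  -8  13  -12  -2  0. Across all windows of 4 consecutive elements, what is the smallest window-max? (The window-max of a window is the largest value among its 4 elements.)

Each size-4 window and its max:
[7, 11, 6, -11] → max 11
[11, 6, -11, 8] → max 11
[6, -11, 8, -12] → max 8
[-11, 8, -12, 9] → max 9
[8, -12, 9, -4] → max 9
[-12, 9, -4, 10] → max 10
[9, -4, 10, 7] → max 10
[-4, 10, 7, -8] → max 10
[10, 7, -8, 6] → max 10
[7, -8, 6, 13] → max 13
[-8, 6, 13, -11] → max 13
[6, 13, -11, -11] → max 13
[13, -11, -11, -8] → max 13
[-11, -11, -8, 13] → max 13
[-11, -8, 13, -12] → max 13
[-8, 13, -12, -2] → max 13
[13, -12, -2, 0] → max 13
Smallest of these is 8.

8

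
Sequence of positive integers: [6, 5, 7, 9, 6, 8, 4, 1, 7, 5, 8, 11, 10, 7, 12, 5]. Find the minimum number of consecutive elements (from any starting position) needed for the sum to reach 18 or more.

add 6: running sum 6 < 18
add 5: running sum 11 < 18
add 7: shortest ending here [6, 5, 7] sum 18, len 3
add 9: shortest ending here [5, 7, 9] sum 21, len 3
add 6: shortest ending here [7, 9, 6] sum 22, len 3
add 8: shortest ending here [9, 6, 8] sum 23, len 3
add 4: shortest ending here [6, 8, 4] sum 18, len 3
add 1: shortest ending here [6, 8, 4, 1] sum 19, len 4
add 7: shortest ending here [8, 4, 1, 7] sum 20, len 4
add 5: shortest ending here [8, 4, 1, 7, 5] sum 25, len 5
add 8: shortest ending here [7, 5, 8] sum 20, len 3
add 11: shortest ending here [8, 11] sum 19, len 2
add 10: shortest ending here [11, 10] sum 21, len 2
add 7: shortest ending here [11, 10, 7] sum 28, len 3
add 12: shortest ending here [7, 12] sum 19, len 2
add 5: shortest ending here [7, 12, 5] sum 24, len 3
Shortest qualifying length: 2.

2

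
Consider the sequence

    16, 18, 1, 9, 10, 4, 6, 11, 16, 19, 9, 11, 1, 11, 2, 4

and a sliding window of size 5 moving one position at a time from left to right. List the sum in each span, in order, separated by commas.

54, 42, 30, 40, 47, 56, 61, 66, 56, 51, 34, 29

16 18 1 9 10 → sum 54
18 1 9 10 4 → sum 42
1 9 10 4 6 → sum 30
9 10 4 6 11 → sum 40
10 4 6 11 16 → sum 47
4 6 11 16 19 → sum 56
6 11 16 19 9 → sum 61
11 16 19 9 11 → sum 66
16 19 9 11 1 → sum 56
19 9 11 1 11 → sum 51
9 11 1 11 2 → sum 34
11 1 11 2 4 → sum 29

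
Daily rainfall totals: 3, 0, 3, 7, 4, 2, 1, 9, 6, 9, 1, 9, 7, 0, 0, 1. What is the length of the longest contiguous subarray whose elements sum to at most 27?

add 3: [3] sum 3, len 1
add 0: [3, 0] sum 3, len 2
add 3: [3, 0, 3] sum 6, len 3
add 7: [3, 0, 3, 7] sum 13, len 4
add 4: [3, 0, 3, 7, 4] sum 17, len 5
add 2: [3, 0, 3, 7, 4, 2] sum 19, len 6
add 1: [3, 0, 3, 7, 4, 2, 1] sum 20, len 7
add 9: [0, 3, 7, 4, 2, 1, 9] sum 26, len 7
add 6: [4, 2, 1, 9, 6] sum 22, len 5
add 9: [2, 1, 9, 6, 9] sum 27, len 5
add 1: [1, 9, 6, 9, 1] sum 26, len 5
add 9: [6, 9, 1, 9] sum 25, len 4
add 7: [9, 1, 9, 7] sum 26, len 4
add 0: [9, 1, 9, 7, 0] sum 26, len 5
add 0: [9, 1, 9, 7, 0, 0] sum 26, len 6
add 1: [9, 1, 9, 7, 0, 0, 1] sum 27, len 7
Longest length seen: 7.

7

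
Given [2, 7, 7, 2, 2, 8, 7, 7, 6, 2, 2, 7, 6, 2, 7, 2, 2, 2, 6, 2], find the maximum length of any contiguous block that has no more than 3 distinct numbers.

14

add 2: window [2] (1 distinct), len 1
add 7: window [2, 7] (2 distinct), len 2
add 7: window [2, 7, 7] (2 distinct), len 3
add 2: window [2, 7, 7, 2] (2 distinct), len 4
add 2: window [2, 7, 7, 2, 2] (2 distinct), len 5
add 8: window [2, 7, 7, 2, 2, 8] (3 distinct), len 6
add 7: window [2, 7, 7, 2, 2, 8, 7] (3 distinct), len 7
add 7: window [2, 7, 7, 2, 2, 8, 7, 7] (3 distinct), len 8
add 6: window [8, 7, 7, 6] (3 distinct), len 4
add 2: window [7, 7, 6, 2] (3 distinct), len 4
add 2: window [7, 7, 6, 2, 2] (3 distinct), len 5
add 7: window [7, 7, 6, 2, 2, 7] (3 distinct), len 6
add 6: window [7, 7, 6, 2, 2, 7, 6] (3 distinct), len 7
add 2: window [7, 7, 6, 2, 2, 7, 6, 2] (3 distinct), len 8
add 7: window [7, 7, 6, 2, 2, 7, 6, 2, 7] (3 distinct), len 9
add 2: window [7, 7, 6, 2, 2, 7, 6, 2, 7, 2] (3 distinct), len 10
add 2: window [7, 7, 6, 2, 2, 7, 6, 2, 7, 2, 2] (3 distinct), len 11
add 2: window [7, 7, 6, 2, 2, 7, 6, 2, 7, 2, 2, 2] (3 distinct), len 12
add 6: window [7, 7, 6, 2, 2, 7, 6, 2, 7, 2, 2, 2, 6] (3 distinct), len 13
add 2: window [7, 7, 6, 2, 2, 7, 6, 2, 7, 2, 2, 2, 6, 2] (3 distinct), len 14
Longest length with ≤3 distinct: 14.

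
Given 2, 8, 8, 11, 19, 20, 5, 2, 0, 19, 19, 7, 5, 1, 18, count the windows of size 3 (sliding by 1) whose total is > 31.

2 8 8 → sum 18
8 8 11 → sum 27
8 11 19 → sum 38  > 31 ✓
11 19 20 → sum 50  > 31 ✓
19 20 5 → sum 44  > 31 ✓
20 5 2 → sum 27
5 2 0 → sum 7
2 0 19 → sum 21
0 19 19 → sum 38  > 31 ✓
19 19 7 → sum 45  > 31 ✓
19 7 5 → sum 31
7 5 1 → sum 13
5 1 18 → sum 24
5 windows satisfy the condition.

5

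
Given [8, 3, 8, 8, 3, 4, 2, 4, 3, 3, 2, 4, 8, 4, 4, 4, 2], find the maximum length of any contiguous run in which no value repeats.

[8] len 1
[8, 3] len 2
[3, 8] len 2
[8] len 1
[8, 3] len 2
[8, 3, 4] len 3
[8, 3, 4, 2] len 4
[2, 4] len 2
[2, 4, 3] len 3
[3] len 1
[3, 2] len 2
[3, 2, 4] len 3
[3, 2, 4, 8] len 4
[8, 4] len 2
[4] len 1
[4] len 1
[4, 2] len 2
Longest all-distinct length: 4.

4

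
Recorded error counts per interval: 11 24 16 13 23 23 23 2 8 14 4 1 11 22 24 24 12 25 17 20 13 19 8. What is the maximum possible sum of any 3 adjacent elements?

70

[11, 24, 16] → sum 51
[24, 16, 13] → sum 53
[16, 13, 23] → sum 52
[13, 23, 23] → sum 59
[23, 23, 23] → sum 69
[23, 23, 2] → sum 48
[23, 2, 8] → sum 33
[2, 8, 14] → sum 24
[8, 14, 4] → sum 26
[14, 4, 1] → sum 19
[4, 1, 11] → sum 16
[1, 11, 22] → sum 34
[11, 22, 24] → sum 57
[22, 24, 24] → sum 70
[24, 24, 12] → sum 60
[24, 12, 25] → sum 61
[12, 25, 17] → sum 54
[25, 17, 20] → sum 62
[17, 20, 13] → sum 50
[20, 13, 19] → sum 52
[13, 19, 8] → sum 40
Maximum of these is 70.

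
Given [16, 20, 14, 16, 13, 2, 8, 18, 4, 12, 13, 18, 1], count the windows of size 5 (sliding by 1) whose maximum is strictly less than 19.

7

16 20 14 16 13 → max 20
20 14 16 13 2 → max 20
14 16 13 2 8 → max 16  < 19 ✓
16 13 2 8 18 → max 18  < 19 ✓
13 2 8 18 4 → max 18  < 19 ✓
2 8 18 4 12 → max 18  < 19 ✓
8 18 4 12 13 → max 18  < 19 ✓
18 4 12 13 18 → max 18  < 19 ✓
4 12 13 18 1 → max 18  < 19 ✓
7 windows satisfy the condition.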